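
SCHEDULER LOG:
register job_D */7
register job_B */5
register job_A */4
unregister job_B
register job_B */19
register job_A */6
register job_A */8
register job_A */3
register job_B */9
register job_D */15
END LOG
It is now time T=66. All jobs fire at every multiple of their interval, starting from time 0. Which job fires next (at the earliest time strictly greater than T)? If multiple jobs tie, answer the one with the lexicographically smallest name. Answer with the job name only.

Answer: job_A

Derivation:
Op 1: register job_D */7 -> active={job_D:*/7}
Op 2: register job_B */5 -> active={job_B:*/5, job_D:*/7}
Op 3: register job_A */4 -> active={job_A:*/4, job_B:*/5, job_D:*/7}
Op 4: unregister job_B -> active={job_A:*/4, job_D:*/7}
Op 5: register job_B */19 -> active={job_A:*/4, job_B:*/19, job_D:*/7}
Op 6: register job_A */6 -> active={job_A:*/6, job_B:*/19, job_D:*/7}
Op 7: register job_A */8 -> active={job_A:*/8, job_B:*/19, job_D:*/7}
Op 8: register job_A */3 -> active={job_A:*/3, job_B:*/19, job_D:*/7}
Op 9: register job_B */9 -> active={job_A:*/3, job_B:*/9, job_D:*/7}
Op 10: register job_D */15 -> active={job_A:*/3, job_B:*/9, job_D:*/15}
  job_A: interval 3, next fire after T=66 is 69
  job_B: interval 9, next fire after T=66 is 72
  job_D: interval 15, next fire after T=66 is 75
Earliest = 69, winner (lex tiebreak) = job_A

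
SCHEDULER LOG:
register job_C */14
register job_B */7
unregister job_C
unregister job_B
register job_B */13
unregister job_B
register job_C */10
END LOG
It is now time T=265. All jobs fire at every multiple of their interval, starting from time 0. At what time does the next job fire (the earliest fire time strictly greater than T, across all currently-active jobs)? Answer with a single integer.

Op 1: register job_C */14 -> active={job_C:*/14}
Op 2: register job_B */7 -> active={job_B:*/7, job_C:*/14}
Op 3: unregister job_C -> active={job_B:*/7}
Op 4: unregister job_B -> active={}
Op 5: register job_B */13 -> active={job_B:*/13}
Op 6: unregister job_B -> active={}
Op 7: register job_C */10 -> active={job_C:*/10}
  job_C: interval 10, next fire after T=265 is 270
Earliest fire time = 270 (job job_C)

Answer: 270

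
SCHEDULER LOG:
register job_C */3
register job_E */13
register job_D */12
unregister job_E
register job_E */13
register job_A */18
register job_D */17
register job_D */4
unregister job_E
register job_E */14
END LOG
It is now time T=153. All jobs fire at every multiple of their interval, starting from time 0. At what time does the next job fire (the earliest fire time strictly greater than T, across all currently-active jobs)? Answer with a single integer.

Answer: 154

Derivation:
Op 1: register job_C */3 -> active={job_C:*/3}
Op 2: register job_E */13 -> active={job_C:*/3, job_E:*/13}
Op 3: register job_D */12 -> active={job_C:*/3, job_D:*/12, job_E:*/13}
Op 4: unregister job_E -> active={job_C:*/3, job_D:*/12}
Op 5: register job_E */13 -> active={job_C:*/3, job_D:*/12, job_E:*/13}
Op 6: register job_A */18 -> active={job_A:*/18, job_C:*/3, job_D:*/12, job_E:*/13}
Op 7: register job_D */17 -> active={job_A:*/18, job_C:*/3, job_D:*/17, job_E:*/13}
Op 8: register job_D */4 -> active={job_A:*/18, job_C:*/3, job_D:*/4, job_E:*/13}
Op 9: unregister job_E -> active={job_A:*/18, job_C:*/3, job_D:*/4}
Op 10: register job_E */14 -> active={job_A:*/18, job_C:*/3, job_D:*/4, job_E:*/14}
  job_A: interval 18, next fire after T=153 is 162
  job_C: interval 3, next fire after T=153 is 156
  job_D: interval 4, next fire after T=153 is 156
  job_E: interval 14, next fire after T=153 is 154
Earliest fire time = 154 (job job_E)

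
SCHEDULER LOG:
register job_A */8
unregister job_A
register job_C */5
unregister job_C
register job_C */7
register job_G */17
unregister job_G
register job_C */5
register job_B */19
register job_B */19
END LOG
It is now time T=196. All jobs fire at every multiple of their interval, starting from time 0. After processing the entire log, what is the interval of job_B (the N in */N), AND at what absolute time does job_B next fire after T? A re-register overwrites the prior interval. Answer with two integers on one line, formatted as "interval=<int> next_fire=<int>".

Answer: interval=19 next_fire=209

Derivation:
Op 1: register job_A */8 -> active={job_A:*/8}
Op 2: unregister job_A -> active={}
Op 3: register job_C */5 -> active={job_C:*/5}
Op 4: unregister job_C -> active={}
Op 5: register job_C */7 -> active={job_C:*/7}
Op 6: register job_G */17 -> active={job_C:*/7, job_G:*/17}
Op 7: unregister job_G -> active={job_C:*/7}
Op 8: register job_C */5 -> active={job_C:*/5}
Op 9: register job_B */19 -> active={job_B:*/19, job_C:*/5}
Op 10: register job_B */19 -> active={job_B:*/19, job_C:*/5}
Final interval of job_B = 19
Next fire of job_B after T=196: (196//19+1)*19 = 209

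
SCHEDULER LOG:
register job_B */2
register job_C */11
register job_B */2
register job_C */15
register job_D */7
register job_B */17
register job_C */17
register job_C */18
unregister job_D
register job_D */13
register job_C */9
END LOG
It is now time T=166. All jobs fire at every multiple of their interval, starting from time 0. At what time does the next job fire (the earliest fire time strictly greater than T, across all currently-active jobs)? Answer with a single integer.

Op 1: register job_B */2 -> active={job_B:*/2}
Op 2: register job_C */11 -> active={job_B:*/2, job_C:*/11}
Op 3: register job_B */2 -> active={job_B:*/2, job_C:*/11}
Op 4: register job_C */15 -> active={job_B:*/2, job_C:*/15}
Op 5: register job_D */7 -> active={job_B:*/2, job_C:*/15, job_D:*/7}
Op 6: register job_B */17 -> active={job_B:*/17, job_C:*/15, job_D:*/7}
Op 7: register job_C */17 -> active={job_B:*/17, job_C:*/17, job_D:*/7}
Op 8: register job_C */18 -> active={job_B:*/17, job_C:*/18, job_D:*/7}
Op 9: unregister job_D -> active={job_B:*/17, job_C:*/18}
Op 10: register job_D */13 -> active={job_B:*/17, job_C:*/18, job_D:*/13}
Op 11: register job_C */9 -> active={job_B:*/17, job_C:*/9, job_D:*/13}
  job_B: interval 17, next fire after T=166 is 170
  job_C: interval 9, next fire after T=166 is 171
  job_D: interval 13, next fire after T=166 is 169
Earliest fire time = 169 (job job_D)

Answer: 169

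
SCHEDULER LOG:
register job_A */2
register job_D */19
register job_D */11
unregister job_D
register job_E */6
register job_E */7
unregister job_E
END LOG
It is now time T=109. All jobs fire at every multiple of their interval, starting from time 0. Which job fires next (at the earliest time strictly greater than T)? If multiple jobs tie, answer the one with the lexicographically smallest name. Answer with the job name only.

Answer: job_A

Derivation:
Op 1: register job_A */2 -> active={job_A:*/2}
Op 2: register job_D */19 -> active={job_A:*/2, job_D:*/19}
Op 3: register job_D */11 -> active={job_A:*/2, job_D:*/11}
Op 4: unregister job_D -> active={job_A:*/2}
Op 5: register job_E */6 -> active={job_A:*/2, job_E:*/6}
Op 6: register job_E */7 -> active={job_A:*/2, job_E:*/7}
Op 7: unregister job_E -> active={job_A:*/2}
  job_A: interval 2, next fire after T=109 is 110
Earliest = 110, winner (lex tiebreak) = job_A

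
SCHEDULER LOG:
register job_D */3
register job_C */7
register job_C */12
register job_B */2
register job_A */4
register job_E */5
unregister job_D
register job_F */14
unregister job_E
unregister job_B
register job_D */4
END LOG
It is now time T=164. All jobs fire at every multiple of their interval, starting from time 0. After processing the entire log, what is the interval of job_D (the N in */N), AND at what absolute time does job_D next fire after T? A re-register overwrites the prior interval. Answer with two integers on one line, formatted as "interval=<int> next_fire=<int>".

Op 1: register job_D */3 -> active={job_D:*/3}
Op 2: register job_C */7 -> active={job_C:*/7, job_D:*/3}
Op 3: register job_C */12 -> active={job_C:*/12, job_D:*/3}
Op 4: register job_B */2 -> active={job_B:*/2, job_C:*/12, job_D:*/3}
Op 5: register job_A */4 -> active={job_A:*/4, job_B:*/2, job_C:*/12, job_D:*/3}
Op 6: register job_E */5 -> active={job_A:*/4, job_B:*/2, job_C:*/12, job_D:*/3, job_E:*/5}
Op 7: unregister job_D -> active={job_A:*/4, job_B:*/2, job_C:*/12, job_E:*/5}
Op 8: register job_F */14 -> active={job_A:*/4, job_B:*/2, job_C:*/12, job_E:*/5, job_F:*/14}
Op 9: unregister job_E -> active={job_A:*/4, job_B:*/2, job_C:*/12, job_F:*/14}
Op 10: unregister job_B -> active={job_A:*/4, job_C:*/12, job_F:*/14}
Op 11: register job_D */4 -> active={job_A:*/4, job_C:*/12, job_D:*/4, job_F:*/14}
Final interval of job_D = 4
Next fire of job_D after T=164: (164//4+1)*4 = 168

Answer: interval=4 next_fire=168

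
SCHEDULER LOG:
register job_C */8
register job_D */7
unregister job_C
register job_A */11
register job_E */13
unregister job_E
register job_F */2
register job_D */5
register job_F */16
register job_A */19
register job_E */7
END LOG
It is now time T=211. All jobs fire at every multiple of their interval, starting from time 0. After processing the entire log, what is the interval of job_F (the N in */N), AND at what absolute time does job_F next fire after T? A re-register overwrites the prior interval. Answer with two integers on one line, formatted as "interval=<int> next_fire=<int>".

Op 1: register job_C */8 -> active={job_C:*/8}
Op 2: register job_D */7 -> active={job_C:*/8, job_D:*/7}
Op 3: unregister job_C -> active={job_D:*/7}
Op 4: register job_A */11 -> active={job_A:*/11, job_D:*/7}
Op 5: register job_E */13 -> active={job_A:*/11, job_D:*/7, job_E:*/13}
Op 6: unregister job_E -> active={job_A:*/11, job_D:*/7}
Op 7: register job_F */2 -> active={job_A:*/11, job_D:*/7, job_F:*/2}
Op 8: register job_D */5 -> active={job_A:*/11, job_D:*/5, job_F:*/2}
Op 9: register job_F */16 -> active={job_A:*/11, job_D:*/5, job_F:*/16}
Op 10: register job_A */19 -> active={job_A:*/19, job_D:*/5, job_F:*/16}
Op 11: register job_E */7 -> active={job_A:*/19, job_D:*/5, job_E:*/7, job_F:*/16}
Final interval of job_F = 16
Next fire of job_F after T=211: (211//16+1)*16 = 224

Answer: interval=16 next_fire=224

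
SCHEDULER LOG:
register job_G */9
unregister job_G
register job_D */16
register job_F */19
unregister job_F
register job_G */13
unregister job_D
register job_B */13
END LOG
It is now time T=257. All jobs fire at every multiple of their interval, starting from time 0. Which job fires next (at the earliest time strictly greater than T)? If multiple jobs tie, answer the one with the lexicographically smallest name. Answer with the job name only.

Op 1: register job_G */9 -> active={job_G:*/9}
Op 2: unregister job_G -> active={}
Op 3: register job_D */16 -> active={job_D:*/16}
Op 4: register job_F */19 -> active={job_D:*/16, job_F:*/19}
Op 5: unregister job_F -> active={job_D:*/16}
Op 6: register job_G */13 -> active={job_D:*/16, job_G:*/13}
Op 7: unregister job_D -> active={job_G:*/13}
Op 8: register job_B */13 -> active={job_B:*/13, job_G:*/13}
  job_B: interval 13, next fire after T=257 is 260
  job_G: interval 13, next fire after T=257 is 260
Earliest = 260, winner (lex tiebreak) = job_B

Answer: job_B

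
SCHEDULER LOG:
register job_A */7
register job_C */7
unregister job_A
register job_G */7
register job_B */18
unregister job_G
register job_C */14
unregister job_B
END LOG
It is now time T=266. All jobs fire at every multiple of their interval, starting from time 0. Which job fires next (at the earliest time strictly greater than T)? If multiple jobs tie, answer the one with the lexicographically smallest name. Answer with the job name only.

Answer: job_C

Derivation:
Op 1: register job_A */7 -> active={job_A:*/7}
Op 2: register job_C */7 -> active={job_A:*/7, job_C:*/7}
Op 3: unregister job_A -> active={job_C:*/7}
Op 4: register job_G */7 -> active={job_C:*/7, job_G:*/7}
Op 5: register job_B */18 -> active={job_B:*/18, job_C:*/7, job_G:*/7}
Op 6: unregister job_G -> active={job_B:*/18, job_C:*/7}
Op 7: register job_C */14 -> active={job_B:*/18, job_C:*/14}
Op 8: unregister job_B -> active={job_C:*/14}
  job_C: interval 14, next fire after T=266 is 280
Earliest = 280, winner (lex tiebreak) = job_C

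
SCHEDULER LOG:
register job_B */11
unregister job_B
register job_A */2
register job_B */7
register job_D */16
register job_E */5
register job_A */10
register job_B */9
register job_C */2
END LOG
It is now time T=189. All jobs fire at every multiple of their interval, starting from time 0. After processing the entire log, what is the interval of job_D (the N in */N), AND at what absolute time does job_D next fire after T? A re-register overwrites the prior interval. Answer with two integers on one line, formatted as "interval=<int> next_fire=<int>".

Answer: interval=16 next_fire=192

Derivation:
Op 1: register job_B */11 -> active={job_B:*/11}
Op 2: unregister job_B -> active={}
Op 3: register job_A */2 -> active={job_A:*/2}
Op 4: register job_B */7 -> active={job_A:*/2, job_B:*/7}
Op 5: register job_D */16 -> active={job_A:*/2, job_B:*/7, job_D:*/16}
Op 6: register job_E */5 -> active={job_A:*/2, job_B:*/7, job_D:*/16, job_E:*/5}
Op 7: register job_A */10 -> active={job_A:*/10, job_B:*/7, job_D:*/16, job_E:*/5}
Op 8: register job_B */9 -> active={job_A:*/10, job_B:*/9, job_D:*/16, job_E:*/5}
Op 9: register job_C */2 -> active={job_A:*/10, job_B:*/9, job_C:*/2, job_D:*/16, job_E:*/5}
Final interval of job_D = 16
Next fire of job_D after T=189: (189//16+1)*16 = 192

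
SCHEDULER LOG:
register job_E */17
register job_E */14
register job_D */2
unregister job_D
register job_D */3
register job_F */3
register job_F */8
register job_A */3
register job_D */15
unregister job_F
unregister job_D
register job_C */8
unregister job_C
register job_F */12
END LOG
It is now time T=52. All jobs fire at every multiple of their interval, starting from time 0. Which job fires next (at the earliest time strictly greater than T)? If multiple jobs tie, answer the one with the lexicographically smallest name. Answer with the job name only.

Op 1: register job_E */17 -> active={job_E:*/17}
Op 2: register job_E */14 -> active={job_E:*/14}
Op 3: register job_D */2 -> active={job_D:*/2, job_E:*/14}
Op 4: unregister job_D -> active={job_E:*/14}
Op 5: register job_D */3 -> active={job_D:*/3, job_E:*/14}
Op 6: register job_F */3 -> active={job_D:*/3, job_E:*/14, job_F:*/3}
Op 7: register job_F */8 -> active={job_D:*/3, job_E:*/14, job_F:*/8}
Op 8: register job_A */3 -> active={job_A:*/3, job_D:*/3, job_E:*/14, job_F:*/8}
Op 9: register job_D */15 -> active={job_A:*/3, job_D:*/15, job_E:*/14, job_F:*/8}
Op 10: unregister job_F -> active={job_A:*/3, job_D:*/15, job_E:*/14}
Op 11: unregister job_D -> active={job_A:*/3, job_E:*/14}
Op 12: register job_C */8 -> active={job_A:*/3, job_C:*/8, job_E:*/14}
Op 13: unregister job_C -> active={job_A:*/3, job_E:*/14}
Op 14: register job_F */12 -> active={job_A:*/3, job_E:*/14, job_F:*/12}
  job_A: interval 3, next fire after T=52 is 54
  job_E: interval 14, next fire after T=52 is 56
  job_F: interval 12, next fire after T=52 is 60
Earliest = 54, winner (lex tiebreak) = job_A

Answer: job_A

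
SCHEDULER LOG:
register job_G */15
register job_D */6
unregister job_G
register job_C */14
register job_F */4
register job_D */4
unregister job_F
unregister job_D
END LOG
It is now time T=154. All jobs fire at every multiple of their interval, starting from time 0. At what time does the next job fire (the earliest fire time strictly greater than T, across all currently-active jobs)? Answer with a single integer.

Answer: 168

Derivation:
Op 1: register job_G */15 -> active={job_G:*/15}
Op 2: register job_D */6 -> active={job_D:*/6, job_G:*/15}
Op 3: unregister job_G -> active={job_D:*/6}
Op 4: register job_C */14 -> active={job_C:*/14, job_D:*/6}
Op 5: register job_F */4 -> active={job_C:*/14, job_D:*/6, job_F:*/4}
Op 6: register job_D */4 -> active={job_C:*/14, job_D:*/4, job_F:*/4}
Op 7: unregister job_F -> active={job_C:*/14, job_D:*/4}
Op 8: unregister job_D -> active={job_C:*/14}
  job_C: interval 14, next fire after T=154 is 168
Earliest fire time = 168 (job job_C)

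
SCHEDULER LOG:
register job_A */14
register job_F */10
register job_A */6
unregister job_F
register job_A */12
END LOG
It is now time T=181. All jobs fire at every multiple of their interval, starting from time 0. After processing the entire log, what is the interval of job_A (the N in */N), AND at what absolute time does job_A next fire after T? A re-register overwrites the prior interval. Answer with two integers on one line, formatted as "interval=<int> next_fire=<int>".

Answer: interval=12 next_fire=192

Derivation:
Op 1: register job_A */14 -> active={job_A:*/14}
Op 2: register job_F */10 -> active={job_A:*/14, job_F:*/10}
Op 3: register job_A */6 -> active={job_A:*/6, job_F:*/10}
Op 4: unregister job_F -> active={job_A:*/6}
Op 5: register job_A */12 -> active={job_A:*/12}
Final interval of job_A = 12
Next fire of job_A after T=181: (181//12+1)*12 = 192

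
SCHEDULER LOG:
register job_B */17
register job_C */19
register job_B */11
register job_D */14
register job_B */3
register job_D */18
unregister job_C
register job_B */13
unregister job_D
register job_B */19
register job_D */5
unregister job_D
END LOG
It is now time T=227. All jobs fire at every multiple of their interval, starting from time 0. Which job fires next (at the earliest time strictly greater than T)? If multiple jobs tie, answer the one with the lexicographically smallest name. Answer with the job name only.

Answer: job_B

Derivation:
Op 1: register job_B */17 -> active={job_B:*/17}
Op 2: register job_C */19 -> active={job_B:*/17, job_C:*/19}
Op 3: register job_B */11 -> active={job_B:*/11, job_C:*/19}
Op 4: register job_D */14 -> active={job_B:*/11, job_C:*/19, job_D:*/14}
Op 5: register job_B */3 -> active={job_B:*/3, job_C:*/19, job_D:*/14}
Op 6: register job_D */18 -> active={job_B:*/3, job_C:*/19, job_D:*/18}
Op 7: unregister job_C -> active={job_B:*/3, job_D:*/18}
Op 8: register job_B */13 -> active={job_B:*/13, job_D:*/18}
Op 9: unregister job_D -> active={job_B:*/13}
Op 10: register job_B */19 -> active={job_B:*/19}
Op 11: register job_D */5 -> active={job_B:*/19, job_D:*/5}
Op 12: unregister job_D -> active={job_B:*/19}
  job_B: interval 19, next fire after T=227 is 228
Earliest = 228, winner (lex tiebreak) = job_B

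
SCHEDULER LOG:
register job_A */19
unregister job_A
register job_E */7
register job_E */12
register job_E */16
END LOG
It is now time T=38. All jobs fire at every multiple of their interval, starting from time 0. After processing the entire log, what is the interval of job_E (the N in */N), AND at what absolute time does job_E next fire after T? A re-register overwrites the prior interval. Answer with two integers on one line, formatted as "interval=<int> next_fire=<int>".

Answer: interval=16 next_fire=48

Derivation:
Op 1: register job_A */19 -> active={job_A:*/19}
Op 2: unregister job_A -> active={}
Op 3: register job_E */7 -> active={job_E:*/7}
Op 4: register job_E */12 -> active={job_E:*/12}
Op 5: register job_E */16 -> active={job_E:*/16}
Final interval of job_E = 16
Next fire of job_E after T=38: (38//16+1)*16 = 48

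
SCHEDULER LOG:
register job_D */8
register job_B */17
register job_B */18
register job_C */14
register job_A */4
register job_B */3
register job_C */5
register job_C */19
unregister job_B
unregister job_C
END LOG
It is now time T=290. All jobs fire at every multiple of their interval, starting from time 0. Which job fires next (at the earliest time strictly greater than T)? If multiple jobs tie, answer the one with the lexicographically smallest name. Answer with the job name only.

Op 1: register job_D */8 -> active={job_D:*/8}
Op 2: register job_B */17 -> active={job_B:*/17, job_D:*/8}
Op 3: register job_B */18 -> active={job_B:*/18, job_D:*/8}
Op 4: register job_C */14 -> active={job_B:*/18, job_C:*/14, job_D:*/8}
Op 5: register job_A */4 -> active={job_A:*/4, job_B:*/18, job_C:*/14, job_D:*/8}
Op 6: register job_B */3 -> active={job_A:*/4, job_B:*/3, job_C:*/14, job_D:*/8}
Op 7: register job_C */5 -> active={job_A:*/4, job_B:*/3, job_C:*/5, job_D:*/8}
Op 8: register job_C */19 -> active={job_A:*/4, job_B:*/3, job_C:*/19, job_D:*/8}
Op 9: unregister job_B -> active={job_A:*/4, job_C:*/19, job_D:*/8}
Op 10: unregister job_C -> active={job_A:*/4, job_D:*/8}
  job_A: interval 4, next fire after T=290 is 292
  job_D: interval 8, next fire after T=290 is 296
Earliest = 292, winner (lex tiebreak) = job_A

Answer: job_A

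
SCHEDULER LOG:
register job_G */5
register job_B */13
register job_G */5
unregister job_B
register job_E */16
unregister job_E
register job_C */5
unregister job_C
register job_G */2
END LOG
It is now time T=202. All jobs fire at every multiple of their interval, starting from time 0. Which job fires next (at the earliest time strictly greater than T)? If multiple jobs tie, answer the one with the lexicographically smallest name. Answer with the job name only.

Op 1: register job_G */5 -> active={job_G:*/5}
Op 2: register job_B */13 -> active={job_B:*/13, job_G:*/5}
Op 3: register job_G */5 -> active={job_B:*/13, job_G:*/5}
Op 4: unregister job_B -> active={job_G:*/5}
Op 5: register job_E */16 -> active={job_E:*/16, job_G:*/5}
Op 6: unregister job_E -> active={job_G:*/5}
Op 7: register job_C */5 -> active={job_C:*/5, job_G:*/5}
Op 8: unregister job_C -> active={job_G:*/5}
Op 9: register job_G */2 -> active={job_G:*/2}
  job_G: interval 2, next fire after T=202 is 204
Earliest = 204, winner (lex tiebreak) = job_G

Answer: job_G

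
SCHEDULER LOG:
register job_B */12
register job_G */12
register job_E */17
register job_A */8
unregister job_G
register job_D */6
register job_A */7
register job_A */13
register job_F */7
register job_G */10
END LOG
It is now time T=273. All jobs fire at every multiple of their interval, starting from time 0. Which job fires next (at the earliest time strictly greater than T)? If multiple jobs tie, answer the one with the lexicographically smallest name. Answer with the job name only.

Answer: job_B

Derivation:
Op 1: register job_B */12 -> active={job_B:*/12}
Op 2: register job_G */12 -> active={job_B:*/12, job_G:*/12}
Op 3: register job_E */17 -> active={job_B:*/12, job_E:*/17, job_G:*/12}
Op 4: register job_A */8 -> active={job_A:*/8, job_B:*/12, job_E:*/17, job_G:*/12}
Op 5: unregister job_G -> active={job_A:*/8, job_B:*/12, job_E:*/17}
Op 6: register job_D */6 -> active={job_A:*/8, job_B:*/12, job_D:*/6, job_E:*/17}
Op 7: register job_A */7 -> active={job_A:*/7, job_B:*/12, job_D:*/6, job_E:*/17}
Op 8: register job_A */13 -> active={job_A:*/13, job_B:*/12, job_D:*/6, job_E:*/17}
Op 9: register job_F */7 -> active={job_A:*/13, job_B:*/12, job_D:*/6, job_E:*/17, job_F:*/7}
Op 10: register job_G */10 -> active={job_A:*/13, job_B:*/12, job_D:*/6, job_E:*/17, job_F:*/7, job_G:*/10}
  job_A: interval 13, next fire after T=273 is 286
  job_B: interval 12, next fire after T=273 is 276
  job_D: interval 6, next fire after T=273 is 276
  job_E: interval 17, next fire after T=273 is 289
  job_F: interval 7, next fire after T=273 is 280
  job_G: interval 10, next fire after T=273 is 280
Earliest = 276, winner (lex tiebreak) = job_B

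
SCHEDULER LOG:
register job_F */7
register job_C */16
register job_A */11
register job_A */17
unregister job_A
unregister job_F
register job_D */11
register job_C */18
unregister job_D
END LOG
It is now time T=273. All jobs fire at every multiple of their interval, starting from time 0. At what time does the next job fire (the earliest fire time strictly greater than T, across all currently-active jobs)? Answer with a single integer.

Answer: 288

Derivation:
Op 1: register job_F */7 -> active={job_F:*/7}
Op 2: register job_C */16 -> active={job_C:*/16, job_F:*/7}
Op 3: register job_A */11 -> active={job_A:*/11, job_C:*/16, job_F:*/7}
Op 4: register job_A */17 -> active={job_A:*/17, job_C:*/16, job_F:*/7}
Op 5: unregister job_A -> active={job_C:*/16, job_F:*/7}
Op 6: unregister job_F -> active={job_C:*/16}
Op 7: register job_D */11 -> active={job_C:*/16, job_D:*/11}
Op 8: register job_C */18 -> active={job_C:*/18, job_D:*/11}
Op 9: unregister job_D -> active={job_C:*/18}
  job_C: interval 18, next fire after T=273 is 288
Earliest fire time = 288 (job job_C)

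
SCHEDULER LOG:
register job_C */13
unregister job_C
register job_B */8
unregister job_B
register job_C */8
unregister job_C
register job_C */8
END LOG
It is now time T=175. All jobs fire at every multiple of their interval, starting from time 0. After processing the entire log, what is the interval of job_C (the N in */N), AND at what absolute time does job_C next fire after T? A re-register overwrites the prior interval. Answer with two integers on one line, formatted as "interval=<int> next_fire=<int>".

Answer: interval=8 next_fire=176

Derivation:
Op 1: register job_C */13 -> active={job_C:*/13}
Op 2: unregister job_C -> active={}
Op 3: register job_B */8 -> active={job_B:*/8}
Op 4: unregister job_B -> active={}
Op 5: register job_C */8 -> active={job_C:*/8}
Op 6: unregister job_C -> active={}
Op 7: register job_C */8 -> active={job_C:*/8}
Final interval of job_C = 8
Next fire of job_C after T=175: (175//8+1)*8 = 176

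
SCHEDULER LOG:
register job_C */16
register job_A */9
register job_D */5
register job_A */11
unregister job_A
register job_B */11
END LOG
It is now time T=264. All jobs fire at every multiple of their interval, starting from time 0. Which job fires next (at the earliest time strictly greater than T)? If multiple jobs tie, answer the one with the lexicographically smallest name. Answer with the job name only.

Answer: job_D

Derivation:
Op 1: register job_C */16 -> active={job_C:*/16}
Op 2: register job_A */9 -> active={job_A:*/9, job_C:*/16}
Op 3: register job_D */5 -> active={job_A:*/9, job_C:*/16, job_D:*/5}
Op 4: register job_A */11 -> active={job_A:*/11, job_C:*/16, job_D:*/5}
Op 5: unregister job_A -> active={job_C:*/16, job_D:*/5}
Op 6: register job_B */11 -> active={job_B:*/11, job_C:*/16, job_D:*/5}
  job_B: interval 11, next fire after T=264 is 275
  job_C: interval 16, next fire after T=264 is 272
  job_D: interval 5, next fire after T=264 is 265
Earliest = 265, winner (lex tiebreak) = job_D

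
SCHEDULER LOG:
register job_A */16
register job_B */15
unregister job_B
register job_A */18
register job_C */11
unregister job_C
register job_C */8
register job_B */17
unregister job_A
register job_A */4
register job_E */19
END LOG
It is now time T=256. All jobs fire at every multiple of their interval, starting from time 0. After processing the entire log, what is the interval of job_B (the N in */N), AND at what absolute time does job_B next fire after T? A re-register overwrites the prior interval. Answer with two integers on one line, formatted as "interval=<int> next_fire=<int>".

Answer: interval=17 next_fire=272

Derivation:
Op 1: register job_A */16 -> active={job_A:*/16}
Op 2: register job_B */15 -> active={job_A:*/16, job_B:*/15}
Op 3: unregister job_B -> active={job_A:*/16}
Op 4: register job_A */18 -> active={job_A:*/18}
Op 5: register job_C */11 -> active={job_A:*/18, job_C:*/11}
Op 6: unregister job_C -> active={job_A:*/18}
Op 7: register job_C */8 -> active={job_A:*/18, job_C:*/8}
Op 8: register job_B */17 -> active={job_A:*/18, job_B:*/17, job_C:*/8}
Op 9: unregister job_A -> active={job_B:*/17, job_C:*/8}
Op 10: register job_A */4 -> active={job_A:*/4, job_B:*/17, job_C:*/8}
Op 11: register job_E */19 -> active={job_A:*/4, job_B:*/17, job_C:*/8, job_E:*/19}
Final interval of job_B = 17
Next fire of job_B after T=256: (256//17+1)*17 = 272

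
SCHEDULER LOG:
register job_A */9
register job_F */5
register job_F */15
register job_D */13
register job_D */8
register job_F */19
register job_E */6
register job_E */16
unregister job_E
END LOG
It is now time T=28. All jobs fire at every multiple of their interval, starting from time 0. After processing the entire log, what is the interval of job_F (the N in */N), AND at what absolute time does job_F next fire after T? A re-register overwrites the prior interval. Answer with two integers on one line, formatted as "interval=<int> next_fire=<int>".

Op 1: register job_A */9 -> active={job_A:*/9}
Op 2: register job_F */5 -> active={job_A:*/9, job_F:*/5}
Op 3: register job_F */15 -> active={job_A:*/9, job_F:*/15}
Op 4: register job_D */13 -> active={job_A:*/9, job_D:*/13, job_F:*/15}
Op 5: register job_D */8 -> active={job_A:*/9, job_D:*/8, job_F:*/15}
Op 6: register job_F */19 -> active={job_A:*/9, job_D:*/8, job_F:*/19}
Op 7: register job_E */6 -> active={job_A:*/9, job_D:*/8, job_E:*/6, job_F:*/19}
Op 8: register job_E */16 -> active={job_A:*/9, job_D:*/8, job_E:*/16, job_F:*/19}
Op 9: unregister job_E -> active={job_A:*/9, job_D:*/8, job_F:*/19}
Final interval of job_F = 19
Next fire of job_F after T=28: (28//19+1)*19 = 38

Answer: interval=19 next_fire=38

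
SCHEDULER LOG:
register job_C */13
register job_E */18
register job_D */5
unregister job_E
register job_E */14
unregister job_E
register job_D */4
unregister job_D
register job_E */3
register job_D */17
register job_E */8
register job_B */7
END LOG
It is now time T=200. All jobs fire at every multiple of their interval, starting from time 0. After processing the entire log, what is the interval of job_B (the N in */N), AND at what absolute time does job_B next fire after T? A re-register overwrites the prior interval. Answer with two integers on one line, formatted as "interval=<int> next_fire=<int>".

Op 1: register job_C */13 -> active={job_C:*/13}
Op 2: register job_E */18 -> active={job_C:*/13, job_E:*/18}
Op 3: register job_D */5 -> active={job_C:*/13, job_D:*/5, job_E:*/18}
Op 4: unregister job_E -> active={job_C:*/13, job_D:*/5}
Op 5: register job_E */14 -> active={job_C:*/13, job_D:*/5, job_E:*/14}
Op 6: unregister job_E -> active={job_C:*/13, job_D:*/5}
Op 7: register job_D */4 -> active={job_C:*/13, job_D:*/4}
Op 8: unregister job_D -> active={job_C:*/13}
Op 9: register job_E */3 -> active={job_C:*/13, job_E:*/3}
Op 10: register job_D */17 -> active={job_C:*/13, job_D:*/17, job_E:*/3}
Op 11: register job_E */8 -> active={job_C:*/13, job_D:*/17, job_E:*/8}
Op 12: register job_B */7 -> active={job_B:*/7, job_C:*/13, job_D:*/17, job_E:*/8}
Final interval of job_B = 7
Next fire of job_B after T=200: (200//7+1)*7 = 203

Answer: interval=7 next_fire=203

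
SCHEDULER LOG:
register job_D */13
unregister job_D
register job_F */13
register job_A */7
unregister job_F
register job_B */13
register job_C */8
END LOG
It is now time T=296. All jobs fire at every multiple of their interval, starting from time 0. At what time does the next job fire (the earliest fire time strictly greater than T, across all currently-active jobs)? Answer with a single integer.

Op 1: register job_D */13 -> active={job_D:*/13}
Op 2: unregister job_D -> active={}
Op 3: register job_F */13 -> active={job_F:*/13}
Op 4: register job_A */7 -> active={job_A:*/7, job_F:*/13}
Op 5: unregister job_F -> active={job_A:*/7}
Op 6: register job_B */13 -> active={job_A:*/7, job_B:*/13}
Op 7: register job_C */8 -> active={job_A:*/7, job_B:*/13, job_C:*/8}
  job_A: interval 7, next fire after T=296 is 301
  job_B: interval 13, next fire after T=296 is 299
  job_C: interval 8, next fire after T=296 is 304
Earliest fire time = 299 (job job_B)

Answer: 299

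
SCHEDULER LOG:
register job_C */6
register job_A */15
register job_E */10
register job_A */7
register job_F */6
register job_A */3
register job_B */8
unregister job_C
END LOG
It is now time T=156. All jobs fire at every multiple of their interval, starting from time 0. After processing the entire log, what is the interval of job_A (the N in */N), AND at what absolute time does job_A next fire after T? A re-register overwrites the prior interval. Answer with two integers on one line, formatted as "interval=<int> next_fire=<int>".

Op 1: register job_C */6 -> active={job_C:*/6}
Op 2: register job_A */15 -> active={job_A:*/15, job_C:*/6}
Op 3: register job_E */10 -> active={job_A:*/15, job_C:*/6, job_E:*/10}
Op 4: register job_A */7 -> active={job_A:*/7, job_C:*/6, job_E:*/10}
Op 5: register job_F */6 -> active={job_A:*/7, job_C:*/6, job_E:*/10, job_F:*/6}
Op 6: register job_A */3 -> active={job_A:*/3, job_C:*/6, job_E:*/10, job_F:*/6}
Op 7: register job_B */8 -> active={job_A:*/3, job_B:*/8, job_C:*/6, job_E:*/10, job_F:*/6}
Op 8: unregister job_C -> active={job_A:*/3, job_B:*/8, job_E:*/10, job_F:*/6}
Final interval of job_A = 3
Next fire of job_A after T=156: (156//3+1)*3 = 159

Answer: interval=3 next_fire=159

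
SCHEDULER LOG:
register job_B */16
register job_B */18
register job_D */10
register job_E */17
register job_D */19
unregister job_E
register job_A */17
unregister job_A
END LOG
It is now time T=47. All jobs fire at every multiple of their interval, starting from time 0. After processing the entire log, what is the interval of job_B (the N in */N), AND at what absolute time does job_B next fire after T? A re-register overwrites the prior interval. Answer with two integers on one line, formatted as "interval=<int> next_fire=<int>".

Op 1: register job_B */16 -> active={job_B:*/16}
Op 2: register job_B */18 -> active={job_B:*/18}
Op 3: register job_D */10 -> active={job_B:*/18, job_D:*/10}
Op 4: register job_E */17 -> active={job_B:*/18, job_D:*/10, job_E:*/17}
Op 5: register job_D */19 -> active={job_B:*/18, job_D:*/19, job_E:*/17}
Op 6: unregister job_E -> active={job_B:*/18, job_D:*/19}
Op 7: register job_A */17 -> active={job_A:*/17, job_B:*/18, job_D:*/19}
Op 8: unregister job_A -> active={job_B:*/18, job_D:*/19}
Final interval of job_B = 18
Next fire of job_B after T=47: (47//18+1)*18 = 54

Answer: interval=18 next_fire=54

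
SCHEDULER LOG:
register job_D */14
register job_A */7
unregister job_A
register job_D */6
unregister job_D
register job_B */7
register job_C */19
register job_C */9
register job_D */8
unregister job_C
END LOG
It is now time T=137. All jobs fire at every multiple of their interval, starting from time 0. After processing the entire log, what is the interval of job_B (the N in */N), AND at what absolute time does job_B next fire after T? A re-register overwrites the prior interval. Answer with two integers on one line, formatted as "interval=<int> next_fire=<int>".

Answer: interval=7 next_fire=140

Derivation:
Op 1: register job_D */14 -> active={job_D:*/14}
Op 2: register job_A */7 -> active={job_A:*/7, job_D:*/14}
Op 3: unregister job_A -> active={job_D:*/14}
Op 4: register job_D */6 -> active={job_D:*/6}
Op 5: unregister job_D -> active={}
Op 6: register job_B */7 -> active={job_B:*/7}
Op 7: register job_C */19 -> active={job_B:*/7, job_C:*/19}
Op 8: register job_C */9 -> active={job_B:*/7, job_C:*/9}
Op 9: register job_D */8 -> active={job_B:*/7, job_C:*/9, job_D:*/8}
Op 10: unregister job_C -> active={job_B:*/7, job_D:*/8}
Final interval of job_B = 7
Next fire of job_B after T=137: (137//7+1)*7 = 140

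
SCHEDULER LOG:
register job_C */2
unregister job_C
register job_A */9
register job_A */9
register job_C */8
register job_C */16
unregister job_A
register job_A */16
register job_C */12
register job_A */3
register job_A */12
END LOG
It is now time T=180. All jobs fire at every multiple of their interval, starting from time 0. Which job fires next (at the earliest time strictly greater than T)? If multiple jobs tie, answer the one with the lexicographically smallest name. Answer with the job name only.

Op 1: register job_C */2 -> active={job_C:*/2}
Op 2: unregister job_C -> active={}
Op 3: register job_A */9 -> active={job_A:*/9}
Op 4: register job_A */9 -> active={job_A:*/9}
Op 5: register job_C */8 -> active={job_A:*/9, job_C:*/8}
Op 6: register job_C */16 -> active={job_A:*/9, job_C:*/16}
Op 7: unregister job_A -> active={job_C:*/16}
Op 8: register job_A */16 -> active={job_A:*/16, job_C:*/16}
Op 9: register job_C */12 -> active={job_A:*/16, job_C:*/12}
Op 10: register job_A */3 -> active={job_A:*/3, job_C:*/12}
Op 11: register job_A */12 -> active={job_A:*/12, job_C:*/12}
  job_A: interval 12, next fire after T=180 is 192
  job_C: interval 12, next fire after T=180 is 192
Earliest = 192, winner (lex tiebreak) = job_A

Answer: job_A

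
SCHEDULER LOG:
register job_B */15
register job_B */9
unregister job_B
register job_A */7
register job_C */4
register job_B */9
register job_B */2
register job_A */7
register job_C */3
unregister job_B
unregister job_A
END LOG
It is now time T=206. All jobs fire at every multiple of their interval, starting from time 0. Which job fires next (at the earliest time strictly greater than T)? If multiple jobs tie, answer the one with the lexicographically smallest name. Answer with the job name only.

Answer: job_C

Derivation:
Op 1: register job_B */15 -> active={job_B:*/15}
Op 2: register job_B */9 -> active={job_B:*/9}
Op 3: unregister job_B -> active={}
Op 4: register job_A */7 -> active={job_A:*/7}
Op 5: register job_C */4 -> active={job_A:*/7, job_C:*/4}
Op 6: register job_B */9 -> active={job_A:*/7, job_B:*/9, job_C:*/4}
Op 7: register job_B */2 -> active={job_A:*/7, job_B:*/2, job_C:*/4}
Op 8: register job_A */7 -> active={job_A:*/7, job_B:*/2, job_C:*/4}
Op 9: register job_C */3 -> active={job_A:*/7, job_B:*/2, job_C:*/3}
Op 10: unregister job_B -> active={job_A:*/7, job_C:*/3}
Op 11: unregister job_A -> active={job_C:*/3}
  job_C: interval 3, next fire after T=206 is 207
Earliest = 207, winner (lex tiebreak) = job_C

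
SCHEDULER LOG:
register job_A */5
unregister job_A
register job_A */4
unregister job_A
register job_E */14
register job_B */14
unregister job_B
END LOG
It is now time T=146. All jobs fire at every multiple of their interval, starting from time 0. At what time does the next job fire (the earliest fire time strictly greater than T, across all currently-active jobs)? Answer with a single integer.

Answer: 154

Derivation:
Op 1: register job_A */5 -> active={job_A:*/5}
Op 2: unregister job_A -> active={}
Op 3: register job_A */4 -> active={job_A:*/4}
Op 4: unregister job_A -> active={}
Op 5: register job_E */14 -> active={job_E:*/14}
Op 6: register job_B */14 -> active={job_B:*/14, job_E:*/14}
Op 7: unregister job_B -> active={job_E:*/14}
  job_E: interval 14, next fire after T=146 is 154
Earliest fire time = 154 (job job_E)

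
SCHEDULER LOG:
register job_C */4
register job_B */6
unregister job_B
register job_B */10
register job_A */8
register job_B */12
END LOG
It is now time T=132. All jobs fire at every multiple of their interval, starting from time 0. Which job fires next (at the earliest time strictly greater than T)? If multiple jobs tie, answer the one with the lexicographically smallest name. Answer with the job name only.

Answer: job_A

Derivation:
Op 1: register job_C */4 -> active={job_C:*/4}
Op 2: register job_B */6 -> active={job_B:*/6, job_C:*/4}
Op 3: unregister job_B -> active={job_C:*/4}
Op 4: register job_B */10 -> active={job_B:*/10, job_C:*/4}
Op 5: register job_A */8 -> active={job_A:*/8, job_B:*/10, job_C:*/4}
Op 6: register job_B */12 -> active={job_A:*/8, job_B:*/12, job_C:*/4}
  job_A: interval 8, next fire after T=132 is 136
  job_B: interval 12, next fire after T=132 is 144
  job_C: interval 4, next fire after T=132 is 136
Earliest = 136, winner (lex tiebreak) = job_A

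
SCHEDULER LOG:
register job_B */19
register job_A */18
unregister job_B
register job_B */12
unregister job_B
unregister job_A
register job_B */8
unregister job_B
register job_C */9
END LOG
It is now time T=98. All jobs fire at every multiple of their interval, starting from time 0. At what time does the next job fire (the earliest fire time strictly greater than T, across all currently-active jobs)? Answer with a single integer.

Op 1: register job_B */19 -> active={job_B:*/19}
Op 2: register job_A */18 -> active={job_A:*/18, job_B:*/19}
Op 3: unregister job_B -> active={job_A:*/18}
Op 4: register job_B */12 -> active={job_A:*/18, job_B:*/12}
Op 5: unregister job_B -> active={job_A:*/18}
Op 6: unregister job_A -> active={}
Op 7: register job_B */8 -> active={job_B:*/8}
Op 8: unregister job_B -> active={}
Op 9: register job_C */9 -> active={job_C:*/9}
  job_C: interval 9, next fire after T=98 is 99
Earliest fire time = 99 (job job_C)

Answer: 99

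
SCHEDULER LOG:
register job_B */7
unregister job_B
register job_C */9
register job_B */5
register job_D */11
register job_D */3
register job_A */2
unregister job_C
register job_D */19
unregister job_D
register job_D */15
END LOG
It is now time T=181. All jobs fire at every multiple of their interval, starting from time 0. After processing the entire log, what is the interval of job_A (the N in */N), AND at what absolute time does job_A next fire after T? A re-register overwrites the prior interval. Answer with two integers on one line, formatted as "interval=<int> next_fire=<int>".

Answer: interval=2 next_fire=182

Derivation:
Op 1: register job_B */7 -> active={job_B:*/7}
Op 2: unregister job_B -> active={}
Op 3: register job_C */9 -> active={job_C:*/9}
Op 4: register job_B */5 -> active={job_B:*/5, job_C:*/9}
Op 5: register job_D */11 -> active={job_B:*/5, job_C:*/9, job_D:*/11}
Op 6: register job_D */3 -> active={job_B:*/5, job_C:*/9, job_D:*/3}
Op 7: register job_A */2 -> active={job_A:*/2, job_B:*/5, job_C:*/9, job_D:*/3}
Op 8: unregister job_C -> active={job_A:*/2, job_B:*/5, job_D:*/3}
Op 9: register job_D */19 -> active={job_A:*/2, job_B:*/5, job_D:*/19}
Op 10: unregister job_D -> active={job_A:*/2, job_B:*/5}
Op 11: register job_D */15 -> active={job_A:*/2, job_B:*/5, job_D:*/15}
Final interval of job_A = 2
Next fire of job_A after T=181: (181//2+1)*2 = 182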